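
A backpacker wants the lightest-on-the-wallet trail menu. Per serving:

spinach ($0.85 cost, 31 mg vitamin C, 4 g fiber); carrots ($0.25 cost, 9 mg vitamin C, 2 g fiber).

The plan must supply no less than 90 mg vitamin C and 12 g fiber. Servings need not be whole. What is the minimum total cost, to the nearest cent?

$2.47

Compare the cost at each extreme point of the feasible region.
spinach only: max(90/31, 12/4) = 3 servings → $2.55.
carrots only: max(90/9, 12/2) = 10 servings → $2.50.
spinach + carrots with both tight: 2.769 servings and 0.4615 servings → $2.47.
Cheapest feasible corner: $2.47.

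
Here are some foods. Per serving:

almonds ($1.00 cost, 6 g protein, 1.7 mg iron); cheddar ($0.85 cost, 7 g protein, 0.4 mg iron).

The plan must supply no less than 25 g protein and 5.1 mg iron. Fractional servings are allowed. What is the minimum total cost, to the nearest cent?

Check every corner: each single food scaled to meet both minima, and each pair solved so both constraints bind.
almonds only: max(25/6, 5.1/1.7) = 4.167 servings → $4.17.
cheddar only: max(25/7, 5.1/0.4) = 12.75 servings → $10.84.
almonds + cheddar with both tight: 2.705 servings and 1.253 servings → $3.77.
Cheapest feasible corner: $3.77.

$3.77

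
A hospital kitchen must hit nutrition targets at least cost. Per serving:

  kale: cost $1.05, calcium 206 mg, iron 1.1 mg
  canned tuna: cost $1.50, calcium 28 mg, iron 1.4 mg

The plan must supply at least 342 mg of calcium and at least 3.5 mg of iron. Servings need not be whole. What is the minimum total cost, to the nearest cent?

This is a tiny linear program; its minimum lies at a vertex of the feasible set. List the vertices and price them.
kale only: max(342/206, 3.5/1.1) = 3.182 servings → $3.34.
canned tuna only: max(342/28, 3.5/1.4) = 12.21 servings → $18.32.
kale + canned tuna with both tight: 1.478 servings and 1.339 servings → $3.56.
So the least-cost plan costs $3.34.

$3.34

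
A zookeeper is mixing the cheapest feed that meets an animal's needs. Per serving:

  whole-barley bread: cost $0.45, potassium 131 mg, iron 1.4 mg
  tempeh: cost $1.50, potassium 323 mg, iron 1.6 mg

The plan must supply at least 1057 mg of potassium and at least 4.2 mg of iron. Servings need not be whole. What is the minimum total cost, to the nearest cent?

$3.63

whole-barley bread only: max(1057/131, 4.2/1.4) = 8.069 servings → $3.63.
tempeh only: max(1057/323, 4.2/1.6) = 3.272 servings → $4.91.
whole-barley bread + tempeh with both targets exact would need a negative amount; discard.
So the least-cost plan costs $3.63.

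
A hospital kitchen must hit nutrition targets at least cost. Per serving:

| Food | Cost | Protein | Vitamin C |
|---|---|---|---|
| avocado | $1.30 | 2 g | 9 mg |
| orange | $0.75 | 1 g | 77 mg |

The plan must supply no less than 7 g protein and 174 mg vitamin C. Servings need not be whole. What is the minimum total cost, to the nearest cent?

$4.75

avocado only: max(7/2, 174/9) = 19.33 servings → $25.13.
orange only: max(7/1, 174/77) = 7 servings → $5.25.
avocado + orange with both tight: 2.517 servings and 1.966 servings → $4.75.
Cheapest feasible corner: $4.75.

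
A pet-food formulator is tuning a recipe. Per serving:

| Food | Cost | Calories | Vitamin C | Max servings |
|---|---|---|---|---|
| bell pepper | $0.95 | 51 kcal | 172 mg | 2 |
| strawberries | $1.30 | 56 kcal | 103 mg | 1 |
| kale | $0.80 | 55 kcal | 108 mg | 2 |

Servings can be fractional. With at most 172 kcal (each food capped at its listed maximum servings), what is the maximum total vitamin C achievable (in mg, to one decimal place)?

481.5 mg

Vitamin C per kcal: bell pepper 3.373, kale 1.964, strawberries 1.839.
Take 2 servings of bell pepper: uses 102 kcal, +344.0 mg vitamin C (running total 344.0 mg).
Take 1.273 servings of kale: uses 70 kcal, +137.5 mg vitamin C (running total 481.5 mg).
Greedy by best ratio exhausts the calories allowance optimally: 481.5 mg.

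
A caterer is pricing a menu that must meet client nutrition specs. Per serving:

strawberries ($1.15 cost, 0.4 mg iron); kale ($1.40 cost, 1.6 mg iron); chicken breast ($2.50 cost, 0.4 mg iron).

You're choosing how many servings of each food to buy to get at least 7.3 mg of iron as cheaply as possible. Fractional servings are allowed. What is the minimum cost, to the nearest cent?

$6.39

Cost per mg of iron: kale $0.8750, strawberries $2.8750, chicken breast $6.2500.
With no serving limits, use only kale: 7.3 mg / 1.6 mg = 4.562 servings × $1.40 = $6.39.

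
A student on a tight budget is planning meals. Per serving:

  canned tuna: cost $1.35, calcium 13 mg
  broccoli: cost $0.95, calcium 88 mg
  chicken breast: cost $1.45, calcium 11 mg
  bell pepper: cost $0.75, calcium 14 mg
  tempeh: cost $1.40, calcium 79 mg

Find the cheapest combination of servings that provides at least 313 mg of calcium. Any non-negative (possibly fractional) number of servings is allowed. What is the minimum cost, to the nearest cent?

Cost per mg of calcium: broccoli $0.0108, tempeh $0.0177, bell pepper $0.0536, canned tuna $0.1038, chicken breast $0.1318.
With no serving limits, use only broccoli: 313 mg / 88 mg = 3.557 servings × $0.95 = $3.38.

$3.38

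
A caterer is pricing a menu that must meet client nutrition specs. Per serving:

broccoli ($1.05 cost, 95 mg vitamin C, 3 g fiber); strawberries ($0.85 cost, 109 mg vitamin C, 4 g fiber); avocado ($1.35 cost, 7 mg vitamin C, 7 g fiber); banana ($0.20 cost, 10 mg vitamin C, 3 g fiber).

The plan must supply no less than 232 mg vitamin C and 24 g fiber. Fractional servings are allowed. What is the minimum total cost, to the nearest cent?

$2.53

broccoli only: max(232/95, 24/3) = 8 servings → $8.40.
strawberries only: max(232/109, 24/4) = 6 servings → $5.10.
avocado only: max(232/7, 24/7) = 33.14 servings → $44.74.
banana only: max(232/10, 24/3) = 23.2 servings → $4.64.
broccoli + strawberries with both targets exact would need a negative amount; discard.
broccoli + avocado with both tight: 2.261 servings and 2.46 servings → $5.69.
broccoli + banana with both tight: 1.788 servings and 6.212 servings → $3.12.
strawberries + avocado with both tight: 1.981 servings and 2.297 servings → $4.78.
strawberries + banana with both tight: 1.589 servings and 5.882 servings → $2.53.
avocado + banana: the both-tight solution has a negative serving — not a feasible corner.
Cheapest feasible corner: $2.53.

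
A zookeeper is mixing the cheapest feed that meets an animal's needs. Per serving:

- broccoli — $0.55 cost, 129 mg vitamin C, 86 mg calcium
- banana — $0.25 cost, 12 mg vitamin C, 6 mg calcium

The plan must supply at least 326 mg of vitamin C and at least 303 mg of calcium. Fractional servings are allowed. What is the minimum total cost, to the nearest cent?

At the optimum either one food covers both requirements or two foods hit both targets exactly; no other combination can be cheaper.
broccoli only: max(326/129, 303/86) = 3.523 servings → $1.94.
banana only: max(326/12, 303/6) = 50.5 servings → $12.62.
broccoli + banana with both targets exact would need a negative amount; discard.
So the least-cost plan costs $1.94.

$1.94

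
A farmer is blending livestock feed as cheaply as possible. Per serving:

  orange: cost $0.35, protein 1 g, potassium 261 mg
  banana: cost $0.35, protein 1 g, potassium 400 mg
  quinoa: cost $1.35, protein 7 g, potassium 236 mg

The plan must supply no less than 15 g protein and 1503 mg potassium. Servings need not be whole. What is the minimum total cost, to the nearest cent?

Check every corner: each single food scaled to meet both minima, and each pair solved so both constraints bind.
orange only: max(15/1, 1503/261) = 15 servings → $5.25.
banana only: max(15/1, 1503/400) = 15 servings → $5.25.
quinoa only: max(15/7, 1503/236) = 6.369 servings → $8.60.
orange + banana: the both-tight solution has a negative serving — not a feasible corner.
orange + quinoa with both tight: 4.388 servings and 1.516 servings → $3.58.
banana + quinoa with both tight: 2.723 servings and 1.754 servings → $3.32.
The minimum over all feasible corners is $3.32.

$3.32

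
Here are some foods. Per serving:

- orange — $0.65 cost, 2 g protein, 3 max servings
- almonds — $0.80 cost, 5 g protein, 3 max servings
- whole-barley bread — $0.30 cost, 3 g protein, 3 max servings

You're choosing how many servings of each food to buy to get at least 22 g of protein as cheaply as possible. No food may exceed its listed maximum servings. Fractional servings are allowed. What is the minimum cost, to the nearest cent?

$2.98

Cost per g of protein: whole-barley bread $0.1000, almonds $0.1600, orange $0.3250.
Take 3 servings of whole-barley bread: +9.0 g protein for $0.90 (total $0.90, still need 13.0 g).
Take 2.6 servings of almonds: +13.0 g protein for $2.08 (total $2.98, still need 0.0 g).
Greedy by cheapest-per-g is optimal for a single linear constraint, so the minimum cost is $2.98.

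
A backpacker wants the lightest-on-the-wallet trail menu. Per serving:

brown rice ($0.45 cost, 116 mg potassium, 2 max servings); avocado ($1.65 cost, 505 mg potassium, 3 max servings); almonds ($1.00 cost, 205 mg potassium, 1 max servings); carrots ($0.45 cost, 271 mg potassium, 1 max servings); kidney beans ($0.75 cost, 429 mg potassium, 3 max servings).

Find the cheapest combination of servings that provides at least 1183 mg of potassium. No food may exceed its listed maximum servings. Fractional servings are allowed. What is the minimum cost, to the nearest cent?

Cost per mg of potassium: carrots $0.0017, kidney beans $0.0017, avocado $0.0033, brown rice $0.0039, almonds $0.0049.
Take 1 serving of carrots: +271.0 mg potassium for $0.45 (total $0.45, still need 912.0 mg).
Take 2.126 servings of kidney beans: +912.0 mg potassium for $1.59 (total $2.04, still need 0.0 mg).
Filling from the cheapest source first is optimal under one linear minimum: $2.04.

$2.04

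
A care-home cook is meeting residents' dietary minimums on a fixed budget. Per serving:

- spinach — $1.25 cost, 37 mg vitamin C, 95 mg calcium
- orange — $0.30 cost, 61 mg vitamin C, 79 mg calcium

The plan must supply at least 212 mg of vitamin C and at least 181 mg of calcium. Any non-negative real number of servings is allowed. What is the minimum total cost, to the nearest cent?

$1.04

A basic optimal solution has at most two foods positive. Try each food alone and each pair with both targets met exactly.
spinach only: max(212/37, 181/95) = 5.73 servings → $7.16.
orange only: max(212/61, 181/79) = 3.475 servings → $1.04.
spinach + orange: the both-tight solution has a negative serving — not a feasible corner.
So the least-cost plan costs $1.04.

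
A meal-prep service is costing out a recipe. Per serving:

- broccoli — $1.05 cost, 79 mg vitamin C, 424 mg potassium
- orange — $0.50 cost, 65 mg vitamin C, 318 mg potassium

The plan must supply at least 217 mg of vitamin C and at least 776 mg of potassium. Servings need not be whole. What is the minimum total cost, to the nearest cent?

$1.67

At the optimum either one food covers both requirements or two foods hit both targets exactly; no other combination can be cheaper.
broccoli only: max(217/79, 776/424) = 2.747 servings → $2.88.
orange only: max(217/65, 776/318) = 3.338 servings → $1.67.
broccoli + orange: the both-tight solution has a negative serving — not a feasible corner.
So the least-cost plan costs $1.67.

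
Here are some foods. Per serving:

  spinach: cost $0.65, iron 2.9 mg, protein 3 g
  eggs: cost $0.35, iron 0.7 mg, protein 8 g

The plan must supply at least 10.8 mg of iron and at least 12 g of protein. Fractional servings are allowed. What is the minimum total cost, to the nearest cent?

$2.44

A basic optimal solution has at most two foods positive. Try each food alone and each pair with both targets met exactly.
spinach only: max(10.8/2.9, 12/3) = 4 servings → $2.60.
eggs only: max(10.8/0.7, 12/8) = 15.43 servings → $5.40.
spinach + eggs with both tight: 3.697 servings and 0.1137 servings → $2.44.
Cheapest feasible corner: $2.44.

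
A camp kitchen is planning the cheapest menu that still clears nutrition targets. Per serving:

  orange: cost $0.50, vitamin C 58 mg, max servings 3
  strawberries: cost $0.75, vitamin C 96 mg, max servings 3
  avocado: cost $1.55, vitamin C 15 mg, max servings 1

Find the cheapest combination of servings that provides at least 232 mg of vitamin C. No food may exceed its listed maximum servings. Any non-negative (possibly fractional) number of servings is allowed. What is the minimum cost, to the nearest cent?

$1.81

Cost per mg of vitamin C: strawberries $0.0078, orange $0.0086, avocado $0.1033.
Take 2.417 servings of strawberries: +232.0 mg vitamin C for $1.81 (total $1.81, still need 0.0 mg).
Greedy by cheapest-per-mg is optimal for a single linear constraint, so the minimum cost is $1.81.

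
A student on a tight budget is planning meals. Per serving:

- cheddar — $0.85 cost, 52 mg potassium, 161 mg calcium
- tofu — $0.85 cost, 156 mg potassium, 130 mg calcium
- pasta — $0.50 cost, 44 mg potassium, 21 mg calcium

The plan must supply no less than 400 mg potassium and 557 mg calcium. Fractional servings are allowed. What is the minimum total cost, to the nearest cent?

$3.26

An LP optimum is at a vertex; with two nutrient constraints at most two foods are used. Check each candidate.
cheddar only: max(400/52, 557/161) = 7.692 servings → $6.54.
tofu only: max(400/156, 557/130) = 4.285 servings → $3.64.
pasta only: max(400/44, 557/21) = 26.52 servings → $13.26.
cheddar + tofu with both tight: 1.901 servings and 1.93 servings → $3.26.
cheddar + pasta with both tight: 2.688 servings and 5.914 servings → $5.24.
tofu + pasta with both targets exact would need a negative amount; discard.
Cheapest feasible corner: $3.26.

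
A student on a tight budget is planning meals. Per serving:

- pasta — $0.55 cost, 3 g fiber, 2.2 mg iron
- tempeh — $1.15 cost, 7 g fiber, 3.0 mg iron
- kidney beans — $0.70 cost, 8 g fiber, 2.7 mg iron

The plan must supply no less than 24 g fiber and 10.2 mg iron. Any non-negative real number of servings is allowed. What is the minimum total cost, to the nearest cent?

A basic optimal solution has at most two foods positive. Try each food alone and each pair with both targets met exactly.
pasta only: max(24/3, 10.2/2.2) = 8 servings → $4.40.
tempeh only: max(24/7, 10.2/3.0) = 3.429 servings → $3.94.
kidney beans only: max(24/8, 10.2/2.7) = 3.778 servings → $2.64.
pasta + tempeh: intersection lies outside the first quadrant.
pasta + kidney beans with both tight: 1.768 servings and 2.337 servings → $2.61.
tempeh + kidney beans with both tight: 3.294 servings and 0.1176 servings → $3.87.
Cheapest feasible corner: $2.61.

$2.61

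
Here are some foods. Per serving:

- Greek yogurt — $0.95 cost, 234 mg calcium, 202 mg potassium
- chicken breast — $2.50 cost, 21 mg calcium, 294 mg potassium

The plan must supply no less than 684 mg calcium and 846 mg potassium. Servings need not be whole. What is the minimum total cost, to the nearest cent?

At the optimum either one food covers both requirements or two foods hit both targets exactly; no other combination can be cheaper.
Greek yogurt only: max(684/234, 846/202) = 4.188 servings → $3.98.
chicken breast only: max(684/21, 846/294) = 32.57 servings → $81.43.
Greek yogurt + chicken breast with both tight: 2.84 servings and 0.9263 servings → $5.01.
The minimum over all feasible corners is $3.98.

$3.98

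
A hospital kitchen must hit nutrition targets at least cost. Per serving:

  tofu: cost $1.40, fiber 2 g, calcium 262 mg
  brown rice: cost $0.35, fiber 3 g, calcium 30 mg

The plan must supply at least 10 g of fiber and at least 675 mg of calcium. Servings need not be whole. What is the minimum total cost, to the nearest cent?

A basic optimal solution has at most two foods positive. Try each food alone and each pair with both targets met exactly.
tofu only: max(10/2, 675/262) = 5 servings → $7.00.
brown rice only: max(10/3, 675/30) = 22.5 servings → $7.88.
tofu + brown rice with both tight: 2.376 servings and 1.749 servings → $3.94.
Cheapest feasible corner: $3.94.

$3.94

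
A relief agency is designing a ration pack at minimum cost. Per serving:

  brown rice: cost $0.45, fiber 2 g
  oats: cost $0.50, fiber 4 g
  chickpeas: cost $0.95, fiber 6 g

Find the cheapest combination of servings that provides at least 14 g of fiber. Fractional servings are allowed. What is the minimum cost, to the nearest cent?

Cost per g of fiber: oats $0.1250, chickpeas $0.1583, brown rice $0.2250.
With no serving limits, use only oats: 14 g / 4 g = 3.5 servings × $0.50 = $1.75.

$1.75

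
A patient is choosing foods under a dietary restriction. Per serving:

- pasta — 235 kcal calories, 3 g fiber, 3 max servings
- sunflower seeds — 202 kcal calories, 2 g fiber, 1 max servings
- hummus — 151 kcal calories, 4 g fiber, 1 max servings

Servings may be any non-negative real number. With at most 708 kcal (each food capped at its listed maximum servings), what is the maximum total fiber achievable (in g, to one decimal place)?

Fiber per kcal: hummus 0.02649, pasta 0.01277, sunflower seeds 0.009901.
Take 1 serving of hummus: uses 151 kcal, +4.0 g fiber (running total 4.0 g).
Take 2.37 servings of pasta: uses 557 kcal, +7.1 g fiber (running total 11.1 g).
Filling greedily by fiber-per-kcal is optimal for one linear limit, giving 11.1 g.

11.1 g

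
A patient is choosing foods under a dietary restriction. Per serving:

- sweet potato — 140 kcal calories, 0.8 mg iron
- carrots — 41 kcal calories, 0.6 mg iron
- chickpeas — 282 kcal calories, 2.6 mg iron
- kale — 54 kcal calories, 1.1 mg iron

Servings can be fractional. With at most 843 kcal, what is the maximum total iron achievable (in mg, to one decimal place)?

Iron per kcal: kale 0.02037, carrots 0.01463, chickpeas 0.00922, sweet potato 0.005714.
With no serving limits, spend the whole calories allowance on kale: 843 kcal / 54 kcal × 1.1 mg = 17.2 mg.

17.2 mg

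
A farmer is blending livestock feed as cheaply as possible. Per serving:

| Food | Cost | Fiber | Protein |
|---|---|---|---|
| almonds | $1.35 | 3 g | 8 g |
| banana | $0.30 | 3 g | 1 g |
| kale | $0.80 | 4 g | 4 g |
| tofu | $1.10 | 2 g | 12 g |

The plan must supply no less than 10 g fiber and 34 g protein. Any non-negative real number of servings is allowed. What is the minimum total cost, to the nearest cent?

$3.44

With two linear requirements the optimum uses one or two foods; enumerate the corners.
almonds only: max(10/3, 34/8) = 4.25 servings → $5.74.
banana only: max(10/3, 34/1) = 34 servings → $10.20.
kale only: max(10/4, 34/4) = 8.5 servings → $6.80.
tofu only: max(10/2, 34/12) = 5 servings → $5.50.
almonds + banana: intersection lies outside the first quadrant.
almonds + kale: intersection lies outside the first quadrant.
almonds + tofu with both tight: 2.6 servings and 1.1 servings → $4.72.
banana + kale: intersection lies outside the first quadrant.
banana + tofu with both tight: 1.529 servings and 2.706 servings → $3.44.
kale + tofu with both tight: 1.3 servings and 2.4 servings → $3.68.
So the least-cost plan costs $3.44.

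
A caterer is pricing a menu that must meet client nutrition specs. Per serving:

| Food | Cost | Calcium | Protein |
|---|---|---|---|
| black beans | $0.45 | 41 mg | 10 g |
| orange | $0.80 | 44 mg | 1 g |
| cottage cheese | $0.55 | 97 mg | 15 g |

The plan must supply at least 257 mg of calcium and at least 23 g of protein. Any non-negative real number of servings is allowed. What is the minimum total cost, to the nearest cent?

$1.46

This is a tiny linear program; its minimum lies at a vertex of the feasible set. List the vertices and price them.
black beans only: max(257/41, 23/10) = 6.268 servings → $2.82.
orange only: max(257/44, 23/1) = 23 servings → $18.40.
cottage cheese only: max(257/97, 23/15) = 2.649 servings → $1.46.
black beans + orange with both tight: 1.892 servings and 4.078 servings → $4.11.
black beans + cottage cheese: intersection lies outside the first quadrant.
orange + cottage cheese with both tight: 2.885 servings and 1.341 servings → $3.05.
The minimum over all feasible corners is $1.46.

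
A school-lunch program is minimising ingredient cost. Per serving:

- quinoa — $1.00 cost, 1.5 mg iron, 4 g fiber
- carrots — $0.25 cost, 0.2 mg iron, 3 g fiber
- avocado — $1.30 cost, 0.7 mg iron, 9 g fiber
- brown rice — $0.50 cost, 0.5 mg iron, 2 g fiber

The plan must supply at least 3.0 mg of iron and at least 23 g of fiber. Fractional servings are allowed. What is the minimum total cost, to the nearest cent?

$2.71

The cheapest plan sits at a corner of the feasible region — with two constraints it uses at most two foods.
quinoa only: max(3.0/1.5, 23/4) = 5.75 servings → $5.75.
carrots only: max(3.0/0.2, 23/3) = 15 servings → $3.75.
avocado only: max(3.0/0.7, 23/9) = 4.286 servings → $5.57.
brown rice only: max(3.0/0.5, 23/2) = 11.5 servings → $5.75.
quinoa + carrots with both tight: 1.189 servings and 6.081 servings → $2.71.
quinoa + avocado with both tight: 1.019 servings and 2.103 servings → $3.75.
quinoa + brown rice: intersection lies outside the first quadrant.
carrots + avocado: intersection lies outside the first quadrant.
carrots + brown rice with both tight: 5 servings and 4 servings → $3.25.
avocado + brown rice with both tight: 1.774 servings and 3.516 servings → $4.06.
The minimum over all feasible corners is $2.71.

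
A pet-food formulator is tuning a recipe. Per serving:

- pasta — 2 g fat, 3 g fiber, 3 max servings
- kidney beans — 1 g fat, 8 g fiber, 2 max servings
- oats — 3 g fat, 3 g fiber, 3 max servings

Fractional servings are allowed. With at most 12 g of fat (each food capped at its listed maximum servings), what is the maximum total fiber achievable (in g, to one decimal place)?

Fiber per g fat: kidney beans 8, pasta 1.5, oats 1.
Take 2 servings of kidney beans: uses 2 g fat, +16.0 g fiber (running total 16.0 g).
Take 3 servings of pasta: uses 6 g fat, +9.0 g fiber (running total 25.0 g).
Take 1.333 servings of oats: uses 4 g fat, +4.0 g fiber (running total 29.0 g).
Filling greedily by fiber-per-g fat is optimal for one linear limit, giving 29.0 g.

29.0 g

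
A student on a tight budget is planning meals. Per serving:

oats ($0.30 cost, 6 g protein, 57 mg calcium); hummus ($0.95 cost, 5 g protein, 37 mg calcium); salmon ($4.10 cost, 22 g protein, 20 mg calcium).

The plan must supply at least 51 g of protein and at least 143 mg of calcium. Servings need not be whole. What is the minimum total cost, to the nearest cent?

$2.55

An LP optimum is at a vertex; with two nutrient constraints at most two foods are used. Check each candidate.
oats only: max(51/6, 143/57) = 8.5 servings → $2.55.
hummus only: max(51/5, 143/37) = 10.2 servings → $9.69.
salmon only: max(51/22, 143/20) = 7.15 servings → $29.32.
oats + hummus: the both-tight solution has a negative serving — not a feasible corner.
oats + salmon with both tight: 1.875 servings and 1.807 servings → $7.97.
hummus + salmon with both tight: 2.978 servings and 1.641 servings → $9.56.
So the least-cost plan costs $2.55.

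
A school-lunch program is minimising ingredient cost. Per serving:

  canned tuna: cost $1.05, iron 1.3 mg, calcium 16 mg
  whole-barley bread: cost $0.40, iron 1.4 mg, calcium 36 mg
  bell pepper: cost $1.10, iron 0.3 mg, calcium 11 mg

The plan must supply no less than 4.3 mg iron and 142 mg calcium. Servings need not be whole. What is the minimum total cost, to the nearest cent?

$1.58

This is a tiny linear program; its minimum lies at a vertex of the feasible set. List the vertices and price them.
canned tuna only: max(4.3/1.3, 142/16) = 8.875 servings → $9.32.
whole-barley bread only: max(4.3/1.4, 142/36) = 3.944 servings → $1.58.
bell pepper only: max(4.3/0.3, 142/11) = 14.33 servings → $15.77.
canned tuna + whole-barley bread with both targets exact would need a negative amount; discard.
canned tuna + bell pepper with both tight: 0.4947 servings and 12.19 servings → $13.93.
whole-barley bread + bell pepper with both tight: 1.022 servings and 9.565 servings → $10.93.
So the least-cost plan costs $1.58.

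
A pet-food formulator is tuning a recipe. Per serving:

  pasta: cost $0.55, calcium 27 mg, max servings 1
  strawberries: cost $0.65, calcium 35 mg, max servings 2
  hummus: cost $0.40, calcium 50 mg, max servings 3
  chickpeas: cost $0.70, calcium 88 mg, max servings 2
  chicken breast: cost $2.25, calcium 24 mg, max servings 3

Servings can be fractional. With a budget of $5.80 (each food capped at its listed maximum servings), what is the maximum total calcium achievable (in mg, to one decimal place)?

Calcium per dollar: chickpeas 125.7, hummus 125, strawberries 53.85, pasta 49.09, chicken breast 10.67.
Take 2 servings of chickpeas: spends $1.40, +176.0 mg calcium (running total 176.0 mg).
Take 3 servings of hummus: spends $1.20, +150.0 mg calcium (running total 326.0 mg).
Take 2 servings of strawberries: spends $1.30, +70.0 mg calcium (running total 396.0 mg).
Take 1 serving of pasta: spends $0.55, +27.0 mg calcium (running total 423.0 mg).
Take 0.6 servings of chicken breast: spends $1.35, +14.4 mg calcium (running total 437.4 mg).
Greedy by best ratio exhausts the cost allowance optimally: 437.4 mg.

437.4 mg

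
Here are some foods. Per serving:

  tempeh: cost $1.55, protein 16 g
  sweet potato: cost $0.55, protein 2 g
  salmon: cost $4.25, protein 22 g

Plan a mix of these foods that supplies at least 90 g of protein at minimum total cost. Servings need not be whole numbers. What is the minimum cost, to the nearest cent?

$8.72

Cost per g of protein: tempeh $0.0969, salmon $0.1932, sweet potato $0.2750.
With no serving limits, use only tempeh: 90 g / 16 g = 5.625 servings × $1.55 = $8.72.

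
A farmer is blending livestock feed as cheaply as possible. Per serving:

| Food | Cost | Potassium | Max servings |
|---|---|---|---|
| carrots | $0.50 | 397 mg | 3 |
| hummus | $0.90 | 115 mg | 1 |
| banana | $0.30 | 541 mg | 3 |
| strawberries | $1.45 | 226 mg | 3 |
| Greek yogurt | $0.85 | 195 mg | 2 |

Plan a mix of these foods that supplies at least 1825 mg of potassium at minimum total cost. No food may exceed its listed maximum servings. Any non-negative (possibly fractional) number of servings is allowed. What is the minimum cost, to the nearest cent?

Cost per mg of potassium: banana $0.0006, carrots $0.0013, Greek yogurt $0.0044, strawberries $0.0064, hummus $0.0078.
Take 3 servings of banana: +1623.0 mg potassium for $0.90 (total $0.90, still need 202.0 mg).
Take 0.5088 servings of carrots: +202.0 mg potassium for $0.25 (total $1.15, still need 0.0 mg).
Greedy by cheapest-per-mg is optimal for a single linear constraint, so the minimum cost is $1.15.

$1.15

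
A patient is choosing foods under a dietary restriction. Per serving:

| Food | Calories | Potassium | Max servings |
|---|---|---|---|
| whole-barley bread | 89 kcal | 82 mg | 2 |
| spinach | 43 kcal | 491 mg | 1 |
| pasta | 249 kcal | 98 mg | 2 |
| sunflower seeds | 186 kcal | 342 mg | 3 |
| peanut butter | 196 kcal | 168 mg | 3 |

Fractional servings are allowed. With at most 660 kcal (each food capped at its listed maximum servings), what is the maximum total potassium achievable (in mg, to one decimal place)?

1571.4 mg

Potassium per kcal: spinach 11.42, sunflower seeds 1.839, whole-barley bread 0.9213, peanut butter 0.8571, pasta 0.3936.
Take 1 serving of spinach: uses 43 kcal, +491.0 mg potassium (running total 491.0 mg).
Take 3 servings of sunflower seeds: uses 558 kcal, +1026.0 mg potassium (running total 1517.0 mg).
Take 0.6629 servings of whole-barley bread: uses 59 kcal, +54.4 mg potassium (running total 1571.4 mg).
Filling greedily by potassium-per-kcal is optimal for one linear limit, giving 1571.4 mg.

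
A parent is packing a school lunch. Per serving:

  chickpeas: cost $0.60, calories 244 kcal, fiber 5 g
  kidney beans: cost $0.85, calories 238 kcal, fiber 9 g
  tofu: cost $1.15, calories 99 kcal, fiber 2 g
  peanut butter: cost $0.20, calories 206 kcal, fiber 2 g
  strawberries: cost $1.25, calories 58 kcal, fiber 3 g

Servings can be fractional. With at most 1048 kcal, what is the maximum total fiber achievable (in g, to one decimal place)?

Fiber per kcal: strawberries 0.05172, kidney beans 0.03782, chickpeas 0.02049, tofu 0.0202, peanut butter 0.009709.
With no serving limits, spend the whole calories allowance on strawberries: 1048 kcal / 58 kcal × 3 g = 54.2 g.

54.2 g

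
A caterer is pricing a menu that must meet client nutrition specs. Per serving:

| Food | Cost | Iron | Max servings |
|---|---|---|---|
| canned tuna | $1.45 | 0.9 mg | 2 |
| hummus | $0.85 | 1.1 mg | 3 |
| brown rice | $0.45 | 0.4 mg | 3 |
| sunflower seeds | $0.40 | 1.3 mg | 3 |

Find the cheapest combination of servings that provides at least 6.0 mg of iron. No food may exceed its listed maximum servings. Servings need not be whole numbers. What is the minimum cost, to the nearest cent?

Cost per mg of iron: sunflower seeds $0.3077, hummus $0.7727, brown rice $1.1250, canned tuna $1.6111.
Take 3 servings of sunflower seeds: +3.9 mg iron for $1.20 (total $1.20, still need 2.1 mg).
Take 1.909 servings of hummus: +2.1 mg iron for $1.62 (total $2.82, still need 0.0 mg).
Greedy by cheapest-per-mg is optimal for a single linear constraint, so the minimum cost is $2.82.

$2.82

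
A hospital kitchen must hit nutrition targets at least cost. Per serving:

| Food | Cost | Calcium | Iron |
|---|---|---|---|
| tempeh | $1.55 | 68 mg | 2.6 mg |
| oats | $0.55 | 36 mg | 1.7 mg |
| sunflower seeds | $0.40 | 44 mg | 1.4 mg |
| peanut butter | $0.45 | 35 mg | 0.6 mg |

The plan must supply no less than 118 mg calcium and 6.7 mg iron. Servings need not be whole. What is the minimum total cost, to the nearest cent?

Check every corner: each single food scaled to meet both minima, and each pair solved so both constraints bind.
tempeh only: max(118/68, 6.7/2.6) = 2.577 servings → $3.99.
oats only: max(118/36, 6.7/1.7) = 3.941 servings → $2.17.
sunflower seeds only: max(118/44, 6.7/1.4) = 4.786 servings → $1.91.
peanut butter only: max(118/35, 6.7/0.6) = 11.17 servings → $5.03.
tempeh + oats: intersection lies outside the first quadrant.
tempeh + sunflower seeds with both targets exact would need a negative amount; discard.
tempeh + peanut butter: the both-tight solution has a negative serving — not a feasible corner.
oats + sunflower seeds: the both-tight solution has a negative serving — not a feasible corner.
oats + peanut butter with both targets exact would need a negative amount; discard.
sunflower seeds + peanut butter: the both-tight solution has a negative serving — not a feasible corner.
So the least-cost plan costs $1.91.

$1.91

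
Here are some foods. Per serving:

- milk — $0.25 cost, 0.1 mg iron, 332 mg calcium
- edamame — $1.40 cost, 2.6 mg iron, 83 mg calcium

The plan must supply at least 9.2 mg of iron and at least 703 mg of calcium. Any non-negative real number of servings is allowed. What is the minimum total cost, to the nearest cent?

Minimising a linear cost over {iron ≥ 9.2, calcium ≥ 703, servings ≥ 0} — the optimum is at a vertex, using one or two foods.
milk only: max(9.2/0.1, 703/332) = 92 servings → $23.00.
edamame only: max(9.2/2.6, 703/83) = 8.47 servings → $11.86.
milk + edamame with both tight: 1.245 servings and 3.491 servings → $5.20.
The minimum over all feasible corners is $5.20.

$5.20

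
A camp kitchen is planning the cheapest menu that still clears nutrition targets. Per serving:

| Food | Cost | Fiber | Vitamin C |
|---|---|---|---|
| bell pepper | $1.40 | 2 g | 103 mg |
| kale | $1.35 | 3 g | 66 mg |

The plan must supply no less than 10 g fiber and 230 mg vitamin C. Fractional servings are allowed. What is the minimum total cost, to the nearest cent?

$4.58

Check every corner: each single food scaled to meet both minima, and each pair solved so both constraints bind.
bell pepper only: max(10/2, 230/103) = 5 servings → $7.00.
kale only: max(10/3, 230/66) = 3.485 servings → $4.70.
bell pepper + kale with both tight: 0.1695 servings and 3.22 servings → $4.58.
The minimum over all feasible corners is $4.58.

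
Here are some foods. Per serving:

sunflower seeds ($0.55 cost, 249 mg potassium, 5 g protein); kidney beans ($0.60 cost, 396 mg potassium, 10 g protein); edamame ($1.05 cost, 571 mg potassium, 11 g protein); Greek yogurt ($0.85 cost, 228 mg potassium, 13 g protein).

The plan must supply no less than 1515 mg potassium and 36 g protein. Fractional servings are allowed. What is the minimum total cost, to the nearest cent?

$2.30

sunflower seeds only: max(1515/249, 36/5) = 7.2 servings → $3.96.
kidney beans only: max(1515/396, 36/10) = 3.826 servings → $2.30.
edamame only: max(1515/571, 36/11) = 3.273 servings → $3.44.
Greek yogurt only: max(1515/228, 36/13) = 6.645 servings → $5.65.
sunflower seeds + kidney beans with both tight: 1.753 servings and 2.724 servings → $2.60.
sunflower seeds + edamame with both targets exact would need a negative amount; discard.
sunflower seeds + Greek yogurt with both tight: 5.478 servings and 0.6624 servings → $3.58.
kidney beans + edamame with both tight: 2.874 servings and 0.6603 servings → $2.42.
kidney beans + Greek yogurt with both targets exact would need a negative amount; discard.
edamame + Greek yogurt with both tight: 2.337 servings and 0.7917 servings → $3.13.
So the least-cost plan costs $2.30.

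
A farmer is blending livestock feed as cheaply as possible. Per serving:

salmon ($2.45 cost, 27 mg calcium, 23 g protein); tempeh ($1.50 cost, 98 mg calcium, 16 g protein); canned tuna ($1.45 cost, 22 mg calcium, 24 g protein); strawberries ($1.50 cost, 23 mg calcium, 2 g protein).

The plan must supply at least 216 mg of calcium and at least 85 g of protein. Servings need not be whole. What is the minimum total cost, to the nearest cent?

With two linear requirements the optimum uses one or two foods; enumerate the corners.
salmon only: max(216/27, 85/23) = 8 servings → $19.60.
tempeh only: max(216/98, 85/16) = 5.312 servings → $7.97.
canned tuna only: max(216/22, 85/24) = 9.818 servings → $14.24.
strawberries only: max(216/23, 85/2) = 42.5 servings → $63.75.
salmon + tempeh with both tight: 2.675 servings and 1.467 servings → $8.75.
salmon + canned tuna with both targets exact would need a negative amount; discard.
salmon + strawberries with both tight: 3.206 servings and 5.627 servings → $16.30.
tempeh + canned tuna with both tight: 1.657 servings and 2.437 servings → $6.02.
tempeh + strawberries: intersection lies outside the first quadrant.
canned tuna + strawberries with both tight: 2.998 servings and 6.524 servings → $14.13.
The minimum over all feasible corners is $6.02.

$6.02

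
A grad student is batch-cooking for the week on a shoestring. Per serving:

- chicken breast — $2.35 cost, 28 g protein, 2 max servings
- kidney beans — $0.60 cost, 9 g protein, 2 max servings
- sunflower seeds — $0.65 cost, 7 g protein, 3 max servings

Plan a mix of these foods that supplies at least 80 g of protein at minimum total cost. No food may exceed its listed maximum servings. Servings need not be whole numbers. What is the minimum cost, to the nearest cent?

Cost per g of protein: kidney beans $0.0667, chicken breast $0.0839, sunflower seeds $0.0929.
Take 2 servings of kidney beans: +18.0 g protein for $1.20 (total $1.20, still need 62.0 g).
Take 2 servings of chicken breast: +56.0 g protein for $4.70 (total $5.90, still need 6.0 g).
Take 0.8571 servings of sunflower seeds: +6.0 g protein for $0.56 (total $6.46, still need 0.0 g).
Filling from the cheapest source first is optimal under one linear minimum: $6.46.

$6.46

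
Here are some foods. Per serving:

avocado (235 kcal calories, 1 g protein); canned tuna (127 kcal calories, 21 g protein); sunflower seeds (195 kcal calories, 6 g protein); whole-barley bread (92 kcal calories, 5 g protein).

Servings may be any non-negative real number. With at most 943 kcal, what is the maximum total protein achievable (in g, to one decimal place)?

155.9 g

Protein per kcal: canned tuna 0.1654, whole-barley bread 0.05435, sunflower seeds 0.03077, avocado 0.004255.
With no serving limits, spend the whole calories allowance on canned tuna: 943 kcal / 127 kcal × 21 g = 155.9 g.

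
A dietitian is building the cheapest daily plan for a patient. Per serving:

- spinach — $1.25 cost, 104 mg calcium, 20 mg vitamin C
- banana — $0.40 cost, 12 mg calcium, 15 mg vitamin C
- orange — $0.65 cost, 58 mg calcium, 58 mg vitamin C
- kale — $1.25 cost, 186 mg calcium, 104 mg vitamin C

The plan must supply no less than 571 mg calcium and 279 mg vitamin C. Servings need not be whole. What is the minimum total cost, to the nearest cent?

Compare the cost at each extreme point of the feasible region.
spinach only: max(571/104, 279/20) = 13.95 servings → $17.44.
banana only: max(571/12, 279/15) = 47.58 servings → $19.03.
orange only: max(571/58, 279/58) = 9.845 servings → $6.40.
kale only: max(571/186, 279/104) = 3.07 servings → $3.84.
spinach + banana with both tight: 3.952 servings and 13.33 servings → $10.27.
spinach + orange with both tight: 3.476 servings and 3.612 servings → $6.69.
spinach + kale with both tight: 1.056 servings and 2.48 servings → $4.42.
banana + orange with both targets exact would need a negative amount; discard.
banana + kale with both targets exact would need a negative amount; discard.
orange + kale: the both-tight solution has a negative serving — not a feasible corner.
So the least-cost plan costs $3.84.

$3.84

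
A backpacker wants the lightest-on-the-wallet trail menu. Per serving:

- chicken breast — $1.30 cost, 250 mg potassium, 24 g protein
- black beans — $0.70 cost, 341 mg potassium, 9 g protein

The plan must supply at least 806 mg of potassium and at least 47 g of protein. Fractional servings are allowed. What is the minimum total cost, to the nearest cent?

For a min-cost LP with two ≥-constraints, a basic feasible solution has at most two positive variables.
chicken breast only: max(806/250, 47/24) = 3.224 servings → $4.19.
black beans only: max(806/341, 47/9) = 5.222 servings → $3.66.
chicken breast + black beans with both tight: 1.478 servings and 1.28 servings → $2.82.
The minimum over all feasible corners is $2.82.

$2.82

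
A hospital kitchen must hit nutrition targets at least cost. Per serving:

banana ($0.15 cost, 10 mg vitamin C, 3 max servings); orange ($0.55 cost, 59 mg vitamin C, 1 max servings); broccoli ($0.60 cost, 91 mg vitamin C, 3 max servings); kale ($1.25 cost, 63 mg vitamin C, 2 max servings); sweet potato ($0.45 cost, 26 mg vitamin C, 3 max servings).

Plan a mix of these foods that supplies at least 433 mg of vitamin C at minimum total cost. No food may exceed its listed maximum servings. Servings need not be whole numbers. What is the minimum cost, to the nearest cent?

$4.03

Cost per mg of vitamin C: broccoli $0.0066, orange $0.0093, banana $0.0150, sweet potato $0.0173, kale $0.0198.
Take 3 servings of broccoli: +273.0 mg vitamin C for $1.80 (total $1.80, still need 160.0 mg).
Take 1 serving of orange: +59.0 mg vitamin C for $0.55 (total $2.35, still need 101.0 mg).
Take 3 servings of banana: +30.0 mg vitamin C for $0.45 (total $2.80, still need 71.0 mg).
Take 2.731 servings of sweet potato: +71.0 mg vitamin C for $1.23 (total $4.03, still need 0.0 mg).
Filling from the cheapest source first is optimal under one linear minimum: $4.03.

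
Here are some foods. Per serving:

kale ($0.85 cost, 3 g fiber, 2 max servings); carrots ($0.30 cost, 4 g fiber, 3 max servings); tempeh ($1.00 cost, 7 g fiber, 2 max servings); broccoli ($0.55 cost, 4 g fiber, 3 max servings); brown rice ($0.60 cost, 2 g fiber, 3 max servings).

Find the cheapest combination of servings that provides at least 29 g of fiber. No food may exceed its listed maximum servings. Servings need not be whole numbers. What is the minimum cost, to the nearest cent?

Cost per g of fiber: carrots $0.0750, broccoli $0.1375, tempeh $0.1429, kale $0.2833, brown rice $0.3000.
Take 3 servings of carrots: +12.0 g fiber for $0.90 (total $0.90, still need 17.0 g).
Take 3 servings of broccoli: +12.0 g fiber for $1.65 (total $2.55, still need 5.0 g).
Take 0.7143 servings of tempeh: +5.0 g fiber for $0.71 (total $3.26, still need 0.0 g).
Filling from the cheapest source first is optimal under one linear minimum: $3.26.

$3.26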